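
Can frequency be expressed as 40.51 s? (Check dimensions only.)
No

frequency has SI base units: 1 / s
s does NOT reduce to 1 / s; a valid unit for frequency would be e.g. Hz.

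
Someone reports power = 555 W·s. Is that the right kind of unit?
No

power has SI base units: kg * m^2 / s^3
W·s does NOT reduce to kg * m^2 / s^3; a valid unit for power would be e.g. W.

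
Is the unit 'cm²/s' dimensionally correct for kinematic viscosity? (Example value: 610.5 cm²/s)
Yes

kinematic viscosity has SI base units: m^2 / s
cm²/s reduces to the same SI base units, so it is a valid unit for kinematic viscosity.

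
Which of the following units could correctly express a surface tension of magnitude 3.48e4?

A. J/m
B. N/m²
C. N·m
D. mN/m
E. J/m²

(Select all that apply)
D, E

surface tension has SI base units: kg / s^2

Checking each option against kg / s^2:
  A. J/m: ✗ does not match
  B. N/m²: ✗ does not match
  C. N·m: ✗ does not match
  D. mN/m: ✓ matches
  E. J/m²: ✓ matches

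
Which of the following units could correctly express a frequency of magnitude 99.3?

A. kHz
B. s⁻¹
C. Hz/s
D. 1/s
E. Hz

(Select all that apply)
A, B, D, E

frequency has SI base units: 1 / s

Checking each option against 1 / s:
  A. kHz: ✓ matches
  B. s⁻¹: ✓ matches
  C. Hz/s: ✗ does not match
  D. 1/s: ✓ matches
  E. Hz: ✓ matches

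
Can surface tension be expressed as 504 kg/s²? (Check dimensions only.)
Yes

surface tension has SI base units: kg / s^2
kg/s² reduces to the same SI base units, so it is a valid unit for surface tension.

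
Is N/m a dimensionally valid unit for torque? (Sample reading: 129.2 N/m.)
No

torque has SI base units: kg * m^2 / s^2
N/m does NOT reduce to kg * m^2 / s^2; a valid unit for torque would be e.g. N·m.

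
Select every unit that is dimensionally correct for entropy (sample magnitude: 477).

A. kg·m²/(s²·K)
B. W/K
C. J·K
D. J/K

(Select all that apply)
A, D

entropy has SI base units: kg * m^2 / (s^2 * K)

Checking each option against kg * m^2 / (s^2 * K):
  A. kg·m²/(s²·K): ✓ matches
  B. W/K: ✗ does not match
  C. J·K: ✗ does not match
  D. J/K: ✓ matches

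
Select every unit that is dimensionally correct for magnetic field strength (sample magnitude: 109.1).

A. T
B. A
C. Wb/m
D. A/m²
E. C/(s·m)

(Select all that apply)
E

magnetic field strength has SI base units: A / m

Checking each option against A / m:
  A. T: ✗ does not match
  B. A: ✗ does not match
  C. Wb/m: ✗ does not match
  D. A/m²: ✗ does not match
  E. C/(s·m): ✓ matches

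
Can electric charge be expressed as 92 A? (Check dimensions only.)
No

electric charge has SI base units: A * s
A does NOT reduce to A * s; a valid unit for electric charge would be e.g. C.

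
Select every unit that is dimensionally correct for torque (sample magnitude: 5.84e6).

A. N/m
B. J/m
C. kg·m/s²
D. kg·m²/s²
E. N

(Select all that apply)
D

torque has SI base units: kg * m^2 / s^2

Checking each option against kg * m^2 / s^2:
  A. N/m: ✗ does not match
  B. J/m: ✗ does not match
  C. kg·m/s²: ✗ does not match
  D. kg·m²/s²: ✓ matches
  E. N: ✗ does not match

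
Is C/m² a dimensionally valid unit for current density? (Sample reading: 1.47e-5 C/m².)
No

current density has SI base units: A / m^2
C/m² does NOT reduce to A / m^2; a valid unit for current density would be e.g. A/m².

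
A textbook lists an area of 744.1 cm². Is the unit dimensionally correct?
Yes

area has SI base units: m^2
cm² reduces to the same SI base units, so it is a valid unit for area.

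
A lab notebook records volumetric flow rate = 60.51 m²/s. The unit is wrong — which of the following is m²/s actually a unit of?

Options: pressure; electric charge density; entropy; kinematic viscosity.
kinematic viscosity

volumetric flow rate should have units dimensionally equivalent to m^3 / s (e.g. m³/s).
The given unit 'm²/s' reduces to m^2 / s. Of the listed options, that is the dimensionality of kinematic viscosity.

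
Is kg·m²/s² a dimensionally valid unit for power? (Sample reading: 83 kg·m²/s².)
No

power has SI base units: kg * m^2 / s^3
kg·m²/s² does NOT reduce to kg * m^2 / s^3; a valid unit for power would be e.g. W.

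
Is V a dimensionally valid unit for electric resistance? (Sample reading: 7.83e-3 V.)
No

electric resistance has SI base units: kg * m^2 / (A^2 * s^3)
V does NOT reduce to kg * m^2 / (A^2 * s^3); a valid unit for electric resistance would be e.g. Ω.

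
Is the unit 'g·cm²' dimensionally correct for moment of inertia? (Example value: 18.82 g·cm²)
Yes

moment of inertia has SI base units: kg * m^2
g·cm² reduces to the same SI base units, so it is a valid unit for moment of inertia.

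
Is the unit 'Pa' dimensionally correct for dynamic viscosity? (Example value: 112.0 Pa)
No

dynamic viscosity has SI base units: kg / (m * s)
Pa does NOT reduce to kg / (m * s); a valid unit for dynamic viscosity would be e.g. Pa·s.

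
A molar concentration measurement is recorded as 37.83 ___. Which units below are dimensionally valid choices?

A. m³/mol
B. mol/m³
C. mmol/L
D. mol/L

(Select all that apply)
B, C, D

molar concentration has SI base units: mol / m^3

Checking each option against mol / m^3:
  A. m³/mol: ✗ does not match
  B. mol/m³: ✓ matches
  C. mmol/L: ✓ matches
  D. mol/L: ✓ matches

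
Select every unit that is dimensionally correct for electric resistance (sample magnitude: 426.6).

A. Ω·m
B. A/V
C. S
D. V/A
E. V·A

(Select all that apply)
D

electric resistance has SI base units: kg * m^2 / (A^2 * s^3)

Checking each option against kg * m^2 / (A^2 * s^3):
  A. Ω·m: ✗ does not match
  B. A/V: ✗ does not match
  C. S: ✗ does not match
  D. V/A: ✓ matches
  E. V·A: ✗ does not match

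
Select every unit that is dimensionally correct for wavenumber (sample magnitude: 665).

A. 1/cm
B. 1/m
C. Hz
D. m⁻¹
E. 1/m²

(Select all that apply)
A, B, D

wavenumber has SI base units: 1 / m

Checking each option against 1 / m:
  A. 1/cm: ✓ matches
  B. 1/m: ✓ matches
  C. Hz: ✗ does not match
  D. m⁻¹: ✓ matches
  E. 1/m²: ✗ does not match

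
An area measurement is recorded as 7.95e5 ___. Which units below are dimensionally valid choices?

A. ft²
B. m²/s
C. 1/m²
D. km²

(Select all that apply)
A, D

area has SI base units: m^2

Checking each option against m^2:
  A. ft²: ✓ matches
  B. m²/s: ✗ does not match
  C. 1/m²: ✗ does not match
  D. km²: ✓ matches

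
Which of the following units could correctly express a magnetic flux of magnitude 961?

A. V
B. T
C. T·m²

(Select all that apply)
C

magnetic flux has SI base units: kg * m^2 / (A * s^2)

Checking each option against kg * m^2 / (A * s^2):
  A. V: ✗ does not match
  B. T: ✗ does not match
  C. T·m²: ✓ matches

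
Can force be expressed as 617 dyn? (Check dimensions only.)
Yes

force has SI base units: kg * m / s^2
dyn reduces to the same SI base units, so it is a valid unit for force.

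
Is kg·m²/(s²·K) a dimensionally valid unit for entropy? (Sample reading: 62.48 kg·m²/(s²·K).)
Yes

entropy has SI base units: kg * m^2 / (s^2 * K)
kg·m²/(s²·K) reduces to the same SI base units, so it is a valid unit for entropy.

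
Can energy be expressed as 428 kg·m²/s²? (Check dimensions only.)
Yes

energy has SI base units: kg * m^2 / s^2
kg·m²/s² reduces to the same SI base units, so it is a valid unit for energy.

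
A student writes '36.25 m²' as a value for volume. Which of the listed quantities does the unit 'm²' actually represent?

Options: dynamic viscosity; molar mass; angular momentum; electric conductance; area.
area

volume should have units dimensionally equivalent to m^3 (e.g. m³).
The given unit 'm²' reduces to m^2. Of the listed options, that is the dimensionality of area.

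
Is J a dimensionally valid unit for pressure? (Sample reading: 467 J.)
No

pressure has SI base units: kg / (m * s^2)
J does NOT reduce to kg / (m * s^2); a valid unit for pressure would be e.g. Pa.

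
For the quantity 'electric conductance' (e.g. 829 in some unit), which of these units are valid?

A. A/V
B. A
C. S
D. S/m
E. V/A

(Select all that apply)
A, C

electric conductance has SI base units: A^2 * s^3 / (kg * m^2)

Checking each option against A^2 * s^3 / (kg * m^2):
  A. A/V: ✓ matches
  B. A: ✗ does not match
  C. S: ✓ matches
  D. S/m: ✗ does not match
  E. V/A: ✗ does not match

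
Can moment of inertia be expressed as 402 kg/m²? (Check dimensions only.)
No

moment of inertia has SI base units: kg * m^2
kg/m² does NOT reduce to kg * m^2; a valid unit for moment of inertia would be e.g. kg·m².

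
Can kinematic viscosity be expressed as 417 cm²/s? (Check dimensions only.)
Yes

kinematic viscosity has SI base units: m^2 / s
cm²/s reduces to the same SI base units, so it is a valid unit for kinematic viscosity.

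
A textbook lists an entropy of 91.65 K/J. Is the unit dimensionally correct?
No

entropy has SI base units: kg * m^2 / (s^2 * K)
K/J does NOT reduce to kg * m^2 / (s^2 * K); a valid unit for entropy would be e.g. J/K.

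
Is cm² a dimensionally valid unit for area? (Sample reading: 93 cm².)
Yes

area has SI base units: m^2
cm² reduces to the same SI base units, so it is a valid unit for area.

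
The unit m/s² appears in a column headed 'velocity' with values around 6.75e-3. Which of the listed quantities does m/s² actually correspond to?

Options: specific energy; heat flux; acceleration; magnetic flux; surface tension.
acceleration

velocity should have units dimensionally equivalent to m / s (e.g. m/s).
The given unit 'm/s²' reduces to m / s^2. Of the listed options, that is the dimensionality of acceleration.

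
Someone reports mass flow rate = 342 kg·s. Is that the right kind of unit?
No

mass flow rate has SI base units: kg / s
kg·s does NOT reduce to kg / s; a valid unit for mass flow rate would be e.g. kg/s.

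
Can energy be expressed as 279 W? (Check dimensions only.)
No

energy has SI base units: kg * m^2 / s^2
W does NOT reduce to kg * m^2 / s^2; a valid unit for energy would be e.g. J.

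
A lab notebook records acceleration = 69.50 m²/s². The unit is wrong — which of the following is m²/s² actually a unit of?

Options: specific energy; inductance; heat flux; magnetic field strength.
specific energy

acceleration should have units dimensionally equivalent to m / s^2 (e.g. m/s²).
The given unit 'm²/s²' reduces to m^2 / s^2. Of the listed options, that is the dimensionality of specific energy.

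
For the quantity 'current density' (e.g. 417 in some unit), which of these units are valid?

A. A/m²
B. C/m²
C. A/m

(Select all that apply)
A

current density has SI base units: A / m^2

Checking each option against A / m^2:
  A. A/m²: ✓ matches
  B. C/m²: ✗ does not match
  C. A/m: ✗ does not match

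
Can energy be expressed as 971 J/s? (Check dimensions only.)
No

energy has SI base units: kg * m^2 / s^2
J/s does NOT reduce to kg * m^2 / s^2; a valid unit for energy would be e.g. J.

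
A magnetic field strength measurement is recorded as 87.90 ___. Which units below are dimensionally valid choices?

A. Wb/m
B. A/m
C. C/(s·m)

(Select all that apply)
B, C

magnetic field strength has SI base units: A / m

Checking each option against A / m:
  A. Wb/m: ✗ does not match
  B. A/m: ✓ matches
  C. C/(s·m): ✓ matches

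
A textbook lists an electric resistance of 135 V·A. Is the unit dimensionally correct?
No

electric resistance has SI base units: kg * m^2 / (A^2 * s^3)
V·A does NOT reduce to kg * m^2 / (A^2 * s^3); a valid unit for electric resistance would be e.g. Ω.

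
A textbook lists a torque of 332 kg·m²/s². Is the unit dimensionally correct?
Yes

torque has SI base units: kg * m^2 / s^2
kg·m²/s² reduces to the same SI base units, so it is a valid unit for torque.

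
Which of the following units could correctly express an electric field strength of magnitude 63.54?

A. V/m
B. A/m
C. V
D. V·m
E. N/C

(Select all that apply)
A, E

electric field strength has SI base units: kg * m / (A * s^3)

Checking each option against kg * m / (A * s^3):
  A. V/m: ✓ matches
  B. A/m: ✗ does not match
  C. V: ✗ does not match
  D. V·m: ✗ does not match
  E. N/C: ✓ matches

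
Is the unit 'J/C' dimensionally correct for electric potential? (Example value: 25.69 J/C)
Yes

electric potential has SI base units: kg * m^2 / (A * s^3)
J/C reduces to the same SI base units, so it is a valid unit for electric potential.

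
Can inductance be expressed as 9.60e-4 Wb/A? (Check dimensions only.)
Yes

inductance has SI base units: kg * m^2 / (A^2 * s^2)
Wb/A reduces to the same SI base units, so it is a valid unit for inductance.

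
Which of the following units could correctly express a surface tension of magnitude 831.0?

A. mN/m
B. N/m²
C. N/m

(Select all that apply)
A, C

surface tension has SI base units: kg / s^2

Checking each option against kg / s^2:
  A. mN/m: ✓ matches
  B. N/m²: ✗ does not match
  C. N/m: ✓ matches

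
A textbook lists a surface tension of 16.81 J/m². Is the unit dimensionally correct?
Yes

surface tension has SI base units: kg / s^2
J/m² reduces to the same SI base units, so it is a valid unit for surface tension.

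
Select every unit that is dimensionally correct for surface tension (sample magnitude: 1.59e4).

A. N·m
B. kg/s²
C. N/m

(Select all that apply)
B, C

surface tension has SI base units: kg / s^2

Checking each option against kg / s^2:
  A. N·m: ✗ does not match
  B. kg/s²: ✓ matches
  C. N/m: ✓ matches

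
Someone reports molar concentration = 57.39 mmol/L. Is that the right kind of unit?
Yes

molar concentration has SI base units: mol / m^3
mmol/L reduces to the same SI base units, so it is a valid unit for molar concentration.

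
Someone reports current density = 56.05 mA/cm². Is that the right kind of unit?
Yes

current density has SI base units: A / m^2
mA/cm² reduces to the same SI base units, so it is a valid unit for current density.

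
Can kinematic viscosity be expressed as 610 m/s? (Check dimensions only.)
No

kinematic viscosity has SI base units: m^2 / s
m/s does NOT reduce to m^2 / s; a valid unit for kinematic viscosity would be e.g. m²/s.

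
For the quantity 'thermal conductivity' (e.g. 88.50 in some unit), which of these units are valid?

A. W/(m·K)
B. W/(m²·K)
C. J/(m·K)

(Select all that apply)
A

thermal conductivity has SI base units: kg * m / (s^3 * K)

Checking each option against kg * m / (s^3 * K):
  A. W/(m·K): ✓ matches
  B. W/(m²·K): ✗ does not match
  C. J/(m·K): ✗ does not match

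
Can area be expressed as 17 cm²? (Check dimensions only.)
Yes

area has SI base units: m^2
cm² reduces to the same SI base units, so it is a valid unit for area.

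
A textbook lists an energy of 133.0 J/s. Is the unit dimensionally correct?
No

energy has SI base units: kg * m^2 / s^2
J/s does NOT reduce to kg * m^2 / s^2; a valid unit for energy would be e.g. J.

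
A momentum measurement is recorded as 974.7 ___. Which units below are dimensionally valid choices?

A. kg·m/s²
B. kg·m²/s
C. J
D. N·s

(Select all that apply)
D

momentum has SI base units: kg * m / s

Checking each option against kg * m / s:
  A. kg·m/s²: ✗ does not match
  B. kg·m²/s: ✗ does not match
  C. J: ✗ does not match
  D. N·s: ✓ matches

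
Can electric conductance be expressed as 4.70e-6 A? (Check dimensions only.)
No

electric conductance has SI base units: A^2 * s^3 / (kg * m^2)
A does NOT reduce to A^2 * s^3 / (kg * m^2); a valid unit for electric conductance would be e.g. S.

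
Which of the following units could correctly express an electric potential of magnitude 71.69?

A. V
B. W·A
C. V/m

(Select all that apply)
A

electric potential has SI base units: kg * m^2 / (A * s^3)

Checking each option against kg * m^2 / (A * s^3):
  A. V: ✓ matches
  B. W·A: ✗ does not match
  C. V/m: ✗ does not match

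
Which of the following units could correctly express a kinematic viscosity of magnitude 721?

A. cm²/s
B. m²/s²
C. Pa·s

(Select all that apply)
A

kinematic viscosity has SI base units: m^2 / s

Checking each option against m^2 / s:
  A. cm²/s: ✓ matches
  B. m²/s²: ✗ does not match
  C. Pa·s: ✗ does not match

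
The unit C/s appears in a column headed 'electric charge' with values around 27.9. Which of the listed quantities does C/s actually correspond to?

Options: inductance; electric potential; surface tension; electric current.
electric current

electric charge should have units dimensionally equivalent to A * s (e.g. C).
The given unit 'C/s' reduces to A. Of the listed options, that is the dimensionality of electric current.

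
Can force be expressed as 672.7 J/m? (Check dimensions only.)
Yes

force has SI base units: kg * m / s^2
J/m reduces to the same SI base units, so it is a valid unit for force.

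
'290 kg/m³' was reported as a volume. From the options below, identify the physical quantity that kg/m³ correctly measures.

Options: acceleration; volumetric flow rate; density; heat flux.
density

volume should have units dimensionally equivalent to m^3 (e.g. m³).
The given unit 'kg/m³' reduces to kg / m^3. Of the listed options, that is the dimensionality of density.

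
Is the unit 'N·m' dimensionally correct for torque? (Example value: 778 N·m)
Yes

torque has SI base units: kg * m^2 / s^2
N·m reduces to the same SI base units, so it is a valid unit for torque.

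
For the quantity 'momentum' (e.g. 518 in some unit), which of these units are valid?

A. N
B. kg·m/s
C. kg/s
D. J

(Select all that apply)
B

momentum has SI base units: kg * m / s

Checking each option against kg * m / s:
  A. N: ✗ does not match
  B. kg·m/s: ✓ matches
  C. kg/s: ✗ does not match
  D. J: ✗ does not match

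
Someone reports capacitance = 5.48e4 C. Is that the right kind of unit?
No

capacitance has SI base units: A^2 * s^4 / (kg * m^2)
C does NOT reduce to A^2 * s^4 / (kg * m^2); a valid unit for capacitance would be e.g. F.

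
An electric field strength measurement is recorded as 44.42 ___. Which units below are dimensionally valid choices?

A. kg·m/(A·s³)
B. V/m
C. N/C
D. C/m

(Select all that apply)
A, B, C

electric field strength has SI base units: kg * m / (A * s^3)

Checking each option against kg * m / (A * s^3):
  A. kg·m/(A·s³): ✓ matches
  B. V/m: ✓ matches
  C. N/C: ✓ matches
  D. C/m: ✗ does not match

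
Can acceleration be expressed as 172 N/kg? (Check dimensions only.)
Yes

acceleration has SI base units: m / s^2
N/kg reduces to the same SI base units, so it is a valid unit for acceleration.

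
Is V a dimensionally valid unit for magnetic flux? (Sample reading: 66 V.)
No

magnetic flux has SI base units: kg * m^2 / (A * s^2)
V does NOT reduce to kg * m^2 / (A * s^2); a valid unit for magnetic flux would be e.g. Wb.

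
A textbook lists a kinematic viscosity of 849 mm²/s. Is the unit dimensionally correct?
Yes

kinematic viscosity has SI base units: m^2 / s
mm²/s reduces to the same SI base units, so it is a valid unit for kinematic viscosity.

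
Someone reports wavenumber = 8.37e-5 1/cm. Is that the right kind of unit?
Yes

wavenumber has SI base units: 1 / m
1/cm reduces to the same SI base units, so it is a valid unit for wavenumber.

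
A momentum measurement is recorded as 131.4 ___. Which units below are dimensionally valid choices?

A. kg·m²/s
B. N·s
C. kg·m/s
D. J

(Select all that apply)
B, C

momentum has SI base units: kg * m / s

Checking each option against kg * m / s:
  A. kg·m²/s: ✗ does not match
  B. N·s: ✓ matches
  C. kg·m/s: ✓ matches
  D. J: ✗ does not match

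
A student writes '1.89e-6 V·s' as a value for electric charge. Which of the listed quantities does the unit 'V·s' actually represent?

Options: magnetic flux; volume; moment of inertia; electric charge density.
magnetic flux

electric charge should have units dimensionally equivalent to A * s (e.g. C).
The given unit 'V·s' reduces to kg * m^2 / (A * s^2). Of the listed options, that is the dimensionality of magnetic flux.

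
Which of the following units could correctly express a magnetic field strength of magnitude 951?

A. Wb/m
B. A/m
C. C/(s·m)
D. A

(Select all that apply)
B, C

magnetic field strength has SI base units: A / m

Checking each option against A / m:
  A. Wb/m: ✗ does not match
  B. A/m: ✓ matches
  C. C/(s·m): ✓ matches
  D. A: ✗ does not match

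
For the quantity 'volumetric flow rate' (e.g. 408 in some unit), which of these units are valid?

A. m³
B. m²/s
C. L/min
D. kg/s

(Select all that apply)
C

volumetric flow rate has SI base units: m^3 / s

Checking each option against m^3 / s:
  A. m³: ✗ does not match
  B. m²/s: ✗ does not match
  C. L/min: ✓ matches
  D. kg/s: ✗ does not match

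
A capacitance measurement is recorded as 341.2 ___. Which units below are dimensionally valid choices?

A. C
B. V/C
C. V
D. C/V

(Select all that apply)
D

capacitance has SI base units: A^2 * s^4 / (kg * m^2)

Checking each option against A^2 * s^4 / (kg * m^2):
  A. C: ✗ does not match
  B. V/C: ✗ does not match
  C. V: ✗ does not match
  D. C/V: ✓ matches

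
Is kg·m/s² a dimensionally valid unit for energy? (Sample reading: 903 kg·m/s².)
No

energy has SI base units: kg * m^2 / s^2
kg·m/s² does NOT reduce to kg * m^2 / s^2; a valid unit for energy would be e.g. J.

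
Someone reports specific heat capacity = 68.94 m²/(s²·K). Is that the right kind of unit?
Yes

specific heat capacity has SI base units: m^2 / (s^2 * K)
m²/(s²·K) reduces to the same SI base units, so it is a valid unit for specific heat capacity.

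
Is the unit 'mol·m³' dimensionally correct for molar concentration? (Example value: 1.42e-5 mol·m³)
No

molar concentration has SI base units: mol / m^3
mol·m³ does NOT reduce to mol / m^3; a valid unit for molar concentration would be e.g. mol/m³.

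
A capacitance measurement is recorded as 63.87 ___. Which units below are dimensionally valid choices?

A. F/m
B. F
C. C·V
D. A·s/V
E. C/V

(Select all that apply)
B, D, E

capacitance has SI base units: A^2 * s^4 / (kg * m^2)

Checking each option against A^2 * s^4 / (kg * m^2):
  A. F/m: ✗ does not match
  B. F: ✓ matches
  C. C·V: ✗ does not match
  D. A·s/V: ✓ matches
  E. C/V: ✓ matches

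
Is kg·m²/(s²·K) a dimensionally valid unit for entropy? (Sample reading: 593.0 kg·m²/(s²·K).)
Yes

entropy has SI base units: kg * m^2 / (s^2 * K)
kg·m²/(s²·K) reduces to the same SI base units, so it is a valid unit for entropy.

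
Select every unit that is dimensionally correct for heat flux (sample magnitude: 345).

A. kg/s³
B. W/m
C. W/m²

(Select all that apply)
A, C

heat flux has SI base units: kg / s^3

Checking each option against kg / s^3:
  A. kg/s³: ✓ matches
  B. W/m: ✗ does not match
  C. W/m²: ✓ matches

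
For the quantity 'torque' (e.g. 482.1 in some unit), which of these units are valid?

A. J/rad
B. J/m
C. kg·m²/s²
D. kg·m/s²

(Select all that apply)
A, C

torque has SI base units: kg * m^2 / s^2

Checking each option against kg * m^2 / s^2:
  A. J/rad: ✓ matches
  B. J/m: ✗ does not match
  C. kg·m²/s²: ✓ matches
  D. kg·m/s²: ✗ does not match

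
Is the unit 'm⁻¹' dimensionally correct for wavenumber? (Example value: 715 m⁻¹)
Yes

wavenumber has SI base units: 1 / m
m⁻¹ reduces to the same SI base units, so it is a valid unit for wavenumber.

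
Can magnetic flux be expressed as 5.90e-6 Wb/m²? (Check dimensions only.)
No

magnetic flux has SI base units: kg * m^2 / (A * s^2)
Wb/m² does NOT reduce to kg * m^2 / (A * s^2); a valid unit for magnetic flux would be e.g. Wb.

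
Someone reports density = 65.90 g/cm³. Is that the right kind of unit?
Yes

density has SI base units: kg / m^3
g/cm³ reduces to the same SI base units, so it is a valid unit for density.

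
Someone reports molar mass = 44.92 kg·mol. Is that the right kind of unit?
No

molar mass has SI base units: kg / mol
kg·mol does NOT reduce to kg / mol; a valid unit for molar mass would be e.g. kg/mol.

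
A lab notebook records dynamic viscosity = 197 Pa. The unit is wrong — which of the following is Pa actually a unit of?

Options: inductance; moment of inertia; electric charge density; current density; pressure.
pressure

dynamic viscosity should have units dimensionally equivalent to kg / (m * s) (e.g. Pa·s).
The given unit 'Pa' reduces to kg / (m * s^2). Of the listed options, that is the dimensionality of pressure.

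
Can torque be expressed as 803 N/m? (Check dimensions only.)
No

torque has SI base units: kg * m^2 / s^2
N/m does NOT reduce to kg * m^2 / s^2; a valid unit for torque would be e.g. N·m.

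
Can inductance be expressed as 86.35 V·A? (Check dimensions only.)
No

inductance has SI base units: kg * m^2 / (A^2 * s^2)
V·A does NOT reduce to kg * m^2 / (A^2 * s^2); a valid unit for inductance would be e.g. H.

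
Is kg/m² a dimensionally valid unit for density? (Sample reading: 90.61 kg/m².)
No

density has SI base units: kg / m^3
kg/m² does NOT reduce to kg / m^3; a valid unit for density would be e.g. kg/m³.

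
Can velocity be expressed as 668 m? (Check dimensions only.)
No

velocity has SI base units: m / s
m does NOT reduce to m / s; a valid unit for velocity would be e.g. m/s.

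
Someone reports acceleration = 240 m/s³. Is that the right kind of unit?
No

acceleration has SI base units: m / s^2
m/s³ does NOT reduce to m / s^2; a valid unit for acceleration would be e.g. m/s².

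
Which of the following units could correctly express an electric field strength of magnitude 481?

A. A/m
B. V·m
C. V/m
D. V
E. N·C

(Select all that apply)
C

electric field strength has SI base units: kg * m / (A * s^3)

Checking each option against kg * m / (A * s^3):
  A. A/m: ✗ does not match
  B. V·m: ✗ does not match
  C. V/m: ✓ matches
  D. V: ✗ does not match
  E. N·C: ✗ does not match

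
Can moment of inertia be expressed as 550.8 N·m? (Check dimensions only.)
No

moment of inertia has SI base units: kg * m^2
N·m does NOT reduce to kg * m^2; a valid unit for moment of inertia would be e.g. kg·m².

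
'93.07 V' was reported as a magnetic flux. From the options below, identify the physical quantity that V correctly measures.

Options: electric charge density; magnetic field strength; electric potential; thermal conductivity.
electric potential

magnetic flux should have units dimensionally equivalent to kg * m^2 / (A * s^2) (e.g. Wb).
The given unit 'V' reduces to kg * m^2 / (A * s^3). Of the listed options, that is the dimensionality of electric potential.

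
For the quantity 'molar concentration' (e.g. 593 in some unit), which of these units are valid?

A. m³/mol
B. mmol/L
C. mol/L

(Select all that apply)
B, C

molar concentration has SI base units: mol / m^3

Checking each option against mol / m^3:
  A. m³/mol: ✗ does not match
  B. mmol/L: ✓ matches
  C. mol/L: ✓ matches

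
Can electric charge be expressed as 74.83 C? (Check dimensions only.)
Yes

electric charge has SI base units: A * s
C reduces to the same SI base units, so it is a valid unit for electric charge.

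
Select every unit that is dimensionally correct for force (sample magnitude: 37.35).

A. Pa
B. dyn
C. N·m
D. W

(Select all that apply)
B

force has SI base units: kg * m / s^2

Checking each option against kg * m / s^2:
  A. Pa: ✗ does not match
  B. dyn: ✓ matches
  C. N·m: ✗ does not match
  D. W: ✗ does not match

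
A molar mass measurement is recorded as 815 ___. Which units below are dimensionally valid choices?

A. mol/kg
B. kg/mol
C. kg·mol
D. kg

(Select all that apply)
B

molar mass has SI base units: kg / mol

Checking each option against kg / mol:
  A. mol/kg: ✗ does not match
  B. kg/mol: ✓ matches
  C. kg·mol: ✗ does not match
  D. kg: ✗ does not match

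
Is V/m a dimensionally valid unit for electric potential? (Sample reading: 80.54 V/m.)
No

electric potential has SI base units: kg * m^2 / (A * s^3)
V/m does NOT reduce to kg * m^2 / (A * s^3); a valid unit for electric potential would be e.g. V.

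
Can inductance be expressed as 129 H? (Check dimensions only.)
Yes

inductance has SI base units: kg * m^2 / (A^2 * s^2)
H reduces to the same SI base units, so it is a valid unit for inductance.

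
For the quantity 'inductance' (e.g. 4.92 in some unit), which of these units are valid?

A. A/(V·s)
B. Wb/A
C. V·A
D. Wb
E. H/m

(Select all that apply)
B

inductance has SI base units: kg * m^2 / (A^2 * s^2)

Checking each option against kg * m^2 / (A^2 * s^2):
  A. A/(V·s): ✗ does not match
  B. Wb/A: ✓ matches
  C. V·A: ✗ does not match
  D. Wb: ✗ does not match
  E. H/m: ✗ does not match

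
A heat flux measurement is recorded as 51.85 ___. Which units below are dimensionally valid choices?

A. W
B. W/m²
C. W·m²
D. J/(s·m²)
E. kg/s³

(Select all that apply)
B, D, E

heat flux has SI base units: kg / s^3

Checking each option against kg / s^3:
  A. W: ✗ does not match
  B. W/m²: ✓ matches
  C. W·m²: ✗ does not match
  D. J/(s·m²): ✓ matches
  E. kg/s³: ✓ matches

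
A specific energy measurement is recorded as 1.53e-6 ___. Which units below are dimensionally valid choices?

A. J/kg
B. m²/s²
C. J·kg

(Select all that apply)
A, B

specific energy has SI base units: m^2 / s^2

Checking each option against m^2 / s^2:
  A. J/kg: ✓ matches
  B. m²/s²: ✓ matches
  C. J·kg: ✗ does not match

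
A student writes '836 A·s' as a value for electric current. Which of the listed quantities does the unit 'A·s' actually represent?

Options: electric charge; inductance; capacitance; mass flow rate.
electric charge

electric current should have units dimensionally equivalent to A (e.g. A).
The given unit 'A·s' reduces to A * s. Of the listed options, that is the dimensionality of electric charge.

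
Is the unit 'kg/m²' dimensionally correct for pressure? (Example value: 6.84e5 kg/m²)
No

pressure has SI base units: kg / (m * s^2)
kg/m² does NOT reduce to kg / (m * s^2); a valid unit for pressure would be e.g. Pa.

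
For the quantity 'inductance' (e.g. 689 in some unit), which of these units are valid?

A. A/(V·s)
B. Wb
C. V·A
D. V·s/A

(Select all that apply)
D

inductance has SI base units: kg * m^2 / (A^2 * s^2)

Checking each option against kg * m^2 / (A^2 * s^2):
  A. A/(V·s): ✗ does not match
  B. Wb: ✗ does not match
  C. V·A: ✗ does not match
  D. V·s/A: ✓ matches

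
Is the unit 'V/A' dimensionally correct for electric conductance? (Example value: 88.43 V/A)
No

electric conductance has SI base units: A^2 * s^3 / (kg * m^2)
V/A does NOT reduce to A^2 * s^3 / (kg * m^2); a valid unit for electric conductance would be e.g. S.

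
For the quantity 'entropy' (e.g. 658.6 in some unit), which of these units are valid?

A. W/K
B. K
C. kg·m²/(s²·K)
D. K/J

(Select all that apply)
C

entropy has SI base units: kg * m^2 / (s^2 * K)

Checking each option against kg * m^2 / (s^2 * K):
  A. W/K: ✗ does not match
  B. K: ✗ does not match
  C. kg·m²/(s²·K): ✓ matches
  D. K/J: ✗ does not match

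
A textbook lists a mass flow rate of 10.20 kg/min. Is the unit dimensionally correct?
Yes

mass flow rate has SI base units: kg / s
kg/min reduces to the same SI base units, so it is a valid unit for mass flow rate.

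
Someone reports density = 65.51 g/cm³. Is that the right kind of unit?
Yes

density has SI base units: kg / m^3
g/cm³ reduces to the same SI base units, so it is a valid unit for density.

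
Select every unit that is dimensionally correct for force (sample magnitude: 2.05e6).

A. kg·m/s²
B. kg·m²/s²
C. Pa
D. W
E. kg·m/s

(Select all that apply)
A

force has SI base units: kg * m / s^2

Checking each option against kg * m / s^2:
  A. kg·m/s²: ✓ matches
  B. kg·m²/s²: ✗ does not match
  C. Pa: ✗ does not match
  D. W: ✗ does not match
  E. kg·m/s: ✗ does not match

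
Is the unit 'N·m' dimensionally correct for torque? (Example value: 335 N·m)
Yes

torque has SI base units: kg * m^2 / s^2
N·m reduces to the same SI base units, so it is a valid unit for torque.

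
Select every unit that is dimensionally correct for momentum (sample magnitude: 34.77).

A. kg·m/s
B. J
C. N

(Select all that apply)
A

momentum has SI base units: kg * m / s

Checking each option against kg * m / s:
  A. kg·m/s: ✓ matches
  B. J: ✗ does not match
  C. N: ✗ does not match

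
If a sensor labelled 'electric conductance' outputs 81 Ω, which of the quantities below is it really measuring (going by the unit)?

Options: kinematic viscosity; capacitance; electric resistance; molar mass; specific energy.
electric resistance

electric conductance should have units dimensionally equivalent to A^2 * s^3 / (kg * m^2) (e.g. S).
The given unit 'Ω' reduces to kg * m^2 / (A^2 * s^3). Of the listed options, that is the dimensionality of electric resistance.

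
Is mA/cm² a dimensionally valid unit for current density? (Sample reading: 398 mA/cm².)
Yes

current density has SI base units: A / m^2
mA/cm² reduces to the same SI base units, so it is a valid unit for current density.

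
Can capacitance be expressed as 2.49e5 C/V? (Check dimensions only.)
Yes

capacitance has SI base units: A^2 * s^4 / (kg * m^2)
C/V reduces to the same SI base units, so it is a valid unit for capacitance.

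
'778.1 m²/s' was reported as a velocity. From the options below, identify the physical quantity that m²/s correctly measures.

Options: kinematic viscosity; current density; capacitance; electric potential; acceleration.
kinematic viscosity

velocity should have units dimensionally equivalent to m / s (e.g. m/s).
The given unit 'm²/s' reduces to m^2 / s. Of the listed options, that is the dimensionality of kinematic viscosity.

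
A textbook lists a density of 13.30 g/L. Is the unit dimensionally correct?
Yes

density has SI base units: kg / m^3
g/L reduces to the same SI base units, so it is a valid unit for density.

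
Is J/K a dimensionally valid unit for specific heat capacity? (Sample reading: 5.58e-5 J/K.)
No

specific heat capacity has SI base units: m^2 / (s^2 * K)
J/K does NOT reduce to m^2 / (s^2 * K); a valid unit for specific heat capacity would be e.g. J/(kg·K).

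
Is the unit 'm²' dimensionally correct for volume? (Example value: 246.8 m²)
No

volume has SI base units: m^3
m² does NOT reduce to m^3; a valid unit for volume would be e.g. m³.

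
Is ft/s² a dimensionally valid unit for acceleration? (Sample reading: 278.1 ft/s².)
Yes

acceleration has SI base units: m / s^2
ft/s² reduces to the same SI base units, so it is a valid unit for acceleration.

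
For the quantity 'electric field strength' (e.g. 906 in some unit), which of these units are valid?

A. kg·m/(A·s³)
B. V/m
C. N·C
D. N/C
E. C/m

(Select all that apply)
A, B, D

electric field strength has SI base units: kg * m / (A * s^3)

Checking each option against kg * m / (A * s^3):
  A. kg·m/(A·s³): ✓ matches
  B. V/m: ✓ matches
  C. N·C: ✗ does not match
  D. N/C: ✓ matches
  E. C/m: ✗ does not match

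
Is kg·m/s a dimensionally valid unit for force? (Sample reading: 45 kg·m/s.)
No

force has SI base units: kg * m / s^2
kg·m/s does NOT reduce to kg * m / s^2; a valid unit for force would be e.g. N.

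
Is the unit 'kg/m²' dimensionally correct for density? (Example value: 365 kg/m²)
No

density has SI base units: kg / m^3
kg/m² does NOT reduce to kg / m^3; a valid unit for density would be e.g. kg/m³.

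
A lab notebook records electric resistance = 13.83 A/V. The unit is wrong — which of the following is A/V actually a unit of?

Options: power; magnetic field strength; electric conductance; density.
electric conductance

electric resistance should have units dimensionally equivalent to kg * m^2 / (A^2 * s^3) (e.g. Ω).
The given unit 'A/V' reduces to A^2 * s^3 / (kg * m^2). Of the listed options, that is the dimensionality of electric conductance.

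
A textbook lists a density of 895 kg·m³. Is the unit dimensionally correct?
No

density has SI base units: kg / m^3
kg·m³ does NOT reduce to kg / m^3; a valid unit for density would be e.g. kg/m³.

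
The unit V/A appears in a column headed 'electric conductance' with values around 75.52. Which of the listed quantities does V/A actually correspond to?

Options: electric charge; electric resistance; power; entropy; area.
electric resistance

electric conductance should have units dimensionally equivalent to A^2 * s^3 / (kg * m^2) (e.g. S).
The given unit 'V/A' reduces to kg * m^2 / (A^2 * s^3). Of the listed options, that is the dimensionality of electric resistance.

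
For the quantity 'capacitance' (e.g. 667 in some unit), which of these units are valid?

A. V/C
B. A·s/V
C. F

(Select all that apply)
B, C

capacitance has SI base units: A^2 * s^4 / (kg * m^2)

Checking each option against A^2 * s^4 / (kg * m^2):
  A. V/C: ✗ does not match
  B. A·s/V: ✓ matches
  C. F: ✓ matches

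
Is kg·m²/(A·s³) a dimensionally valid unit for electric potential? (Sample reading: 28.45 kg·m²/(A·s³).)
Yes

electric potential has SI base units: kg * m^2 / (A * s^3)
kg·m²/(A·s³) reduces to the same SI base units, so it is a valid unit for electric potential.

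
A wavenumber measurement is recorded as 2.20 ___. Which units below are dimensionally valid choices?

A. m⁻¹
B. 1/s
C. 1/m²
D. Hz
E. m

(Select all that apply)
A

wavenumber has SI base units: 1 / m

Checking each option against 1 / m:
  A. m⁻¹: ✓ matches
  B. 1/s: ✗ does not match
  C. 1/m²: ✗ does not match
  D. Hz: ✗ does not match
  E. m: ✗ does not match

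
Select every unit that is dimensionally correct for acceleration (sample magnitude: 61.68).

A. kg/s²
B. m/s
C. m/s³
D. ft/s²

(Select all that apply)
D

acceleration has SI base units: m / s^2

Checking each option against m / s^2:
  A. kg/s²: ✗ does not match
  B. m/s: ✗ does not match
  C. m/s³: ✗ does not match
  D. ft/s²: ✓ matches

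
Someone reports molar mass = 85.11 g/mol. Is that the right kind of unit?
Yes

molar mass has SI base units: kg / mol
g/mol reduces to the same SI base units, so it is a valid unit for molar mass.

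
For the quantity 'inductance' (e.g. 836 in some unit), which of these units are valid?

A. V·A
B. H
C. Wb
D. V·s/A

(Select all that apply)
B, D

inductance has SI base units: kg * m^2 / (A^2 * s^2)

Checking each option against kg * m^2 / (A^2 * s^2):
  A. V·A: ✗ does not match
  B. H: ✓ matches
  C. Wb: ✗ does not match
  D. V·s/A: ✓ matches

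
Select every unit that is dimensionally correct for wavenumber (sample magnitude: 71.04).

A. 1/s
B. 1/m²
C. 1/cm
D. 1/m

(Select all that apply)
C, D

wavenumber has SI base units: 1 / m

Checking each option against 1 / m:
  A. 1/s: ✗ does not match
  B. 1/m²: ✗ does not match
  C. 1/cm: ✓ matches
  D. 1/m: ✓ matches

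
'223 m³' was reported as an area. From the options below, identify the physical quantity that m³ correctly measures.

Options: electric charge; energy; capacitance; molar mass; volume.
volume

area should have units dimensionally equivalent to m^2 (e.g. m²).
The given unit 'm³' reduces to m^3. Of the listed options, that is the dimensionality of volume.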